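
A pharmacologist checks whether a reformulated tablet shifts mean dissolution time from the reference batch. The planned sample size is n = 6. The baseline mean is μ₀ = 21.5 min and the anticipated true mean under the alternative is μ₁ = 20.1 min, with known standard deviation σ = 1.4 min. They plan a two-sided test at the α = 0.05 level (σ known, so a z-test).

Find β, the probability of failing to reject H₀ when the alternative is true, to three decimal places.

Standardized effect: d = |μ₁ − μ₀| / σ = |20.1 − 21.5| / 1.4 = 1.0000
Noncentrality parameter: δ = d·√n = 1.0000 × √6 = 2.4495
Critical value for a two-sided test at α = 0.05: z_{α/2} = 1.960.
Power = Φ(δ − 1.960) + Φ(−δ − 1.960) = Φ(0.490) + Φ(-4.409) = 0.6878 + 0.0000 = 0.6878.
Type II error: β = 1 − power = 1 − 0.6878 = 0.3122.

β ≈ 0.312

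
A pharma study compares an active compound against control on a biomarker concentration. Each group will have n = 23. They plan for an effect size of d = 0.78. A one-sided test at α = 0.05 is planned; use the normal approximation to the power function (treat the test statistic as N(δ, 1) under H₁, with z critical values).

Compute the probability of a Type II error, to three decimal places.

β ≈ 0.159

Noncentrality parameter: δ = d·√(n/2) = 0.78 × √(23/2) = 2.6451
One-sided α = 0.05 → critical value z_{0.05} = 1.645.
Power = Φ(δ − 1.645) = Φ(1.000) = 0.8414.
Type II error: β = 1 − power = 1 − 0.8414 = 0.1586.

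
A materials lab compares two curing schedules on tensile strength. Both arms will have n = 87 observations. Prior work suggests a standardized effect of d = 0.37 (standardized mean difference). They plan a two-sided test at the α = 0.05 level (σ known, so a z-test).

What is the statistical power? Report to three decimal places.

Power ≈ 0.685

Noncentrality parameter: δ = d·√(n/2) = 0.37 × √(87/2) = 2.4403
Critical value for a two-sided test at α = 0.05: z_{α/2} = 1.960.
Power = Φ(δ − 1.960) + Φ(−δ − 1.960) = Φ(0.480) + Φ(-4.400) = 0.6845 + 0.0000 = 0.6845.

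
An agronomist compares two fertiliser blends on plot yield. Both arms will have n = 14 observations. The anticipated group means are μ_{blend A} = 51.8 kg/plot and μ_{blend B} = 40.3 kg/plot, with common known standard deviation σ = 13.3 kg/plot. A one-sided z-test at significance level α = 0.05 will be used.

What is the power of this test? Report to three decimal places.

Standardized effect: d = |μ_{blend A} − μ_{blend B}| / σ = |51.8 − 40.3| / 13.3 = 0.8647
Noncentrality parameter: δ = d·√(n/2) = 0.8647 × √(14/2) = 2.2877
Critical value for a one-sided test at α = 0.05: z_α = 1.645.
Power = P(Z > 1.645 − δ) = Φ(0.643) = 0.7398.

Power ≈ 0.740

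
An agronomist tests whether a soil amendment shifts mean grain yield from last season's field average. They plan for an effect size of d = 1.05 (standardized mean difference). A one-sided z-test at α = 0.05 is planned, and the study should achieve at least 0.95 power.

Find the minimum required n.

n = 10

For power 0.95 need Φ(δ − z_{0.05}) = 0.95, so δ = z_{0.05} + z_{0.05} = 1.645 + 1.645 = 3.290.
δ = d·√n ⇒ n = (δ/d)² = (3.290 / 1.05)² = 9.82.
Round up to the next whole unit.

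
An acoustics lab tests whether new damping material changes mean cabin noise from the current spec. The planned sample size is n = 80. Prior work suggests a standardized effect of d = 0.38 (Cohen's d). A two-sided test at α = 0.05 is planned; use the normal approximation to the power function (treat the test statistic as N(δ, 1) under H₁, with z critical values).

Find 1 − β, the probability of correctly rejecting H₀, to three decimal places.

Power ≈ 0.925

Noncentrality parameter: δ = d·√n = 0.38 × √80 = 3.3988
Two-sided α = 0.05 → critical value z_{0.025} = 1.960.
Power = Φ(δ − 1.960) + Φ(−δ − 1.960) = Φ(1.439) + Φ(-5.359) = 0.9249 + 0.0000 = 0.9249.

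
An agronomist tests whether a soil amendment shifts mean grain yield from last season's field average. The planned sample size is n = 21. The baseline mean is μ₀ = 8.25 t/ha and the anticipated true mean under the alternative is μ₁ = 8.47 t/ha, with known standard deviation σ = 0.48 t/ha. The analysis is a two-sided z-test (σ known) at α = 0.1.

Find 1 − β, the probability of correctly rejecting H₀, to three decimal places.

Power ≈ 0.676

Standardized effect: d = |μ₁ − μ₀| / σ = |8.47 − 8.25| / 0.48 = 0.4583
Noncentrality parameter: δ = d·√n = 0.4583 × √21 = 2.1003
Critical value for a two-sided test at α = 0.1: z_{α/2} = 1.645.
Power = Φ(δ − 1.645) + Φ(−δ − 1.645) = Φ(0.455) + Φ(-3.745) = 0.6756 + 0.0001 = 0.6757.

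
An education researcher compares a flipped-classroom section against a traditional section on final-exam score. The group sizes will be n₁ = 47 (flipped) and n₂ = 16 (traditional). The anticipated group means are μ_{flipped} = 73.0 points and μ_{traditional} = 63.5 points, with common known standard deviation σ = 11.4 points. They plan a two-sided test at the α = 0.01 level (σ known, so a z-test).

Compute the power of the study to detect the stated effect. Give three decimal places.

Power ≈ 0.619

Standardized effect: d = |μ_{flipped} − μ_{traditional}| / σ = |73.0 − 63.5| / 11.4 = 0.8333
Noncentrality parameter: δ = d / √(1/n₁ + 1/n₂) = 0.8333 / √(1/47 + 1/16) = 2.8791
Two-sided α = 0.01 → critical value z_{0.005} = 2.576.
Power = Φ(δ − 2.576) + Φ(−δ − 2.576) = Φ(0.303) + Φ(-5.455) = 0.6192 + 0.0000 = 0.6192.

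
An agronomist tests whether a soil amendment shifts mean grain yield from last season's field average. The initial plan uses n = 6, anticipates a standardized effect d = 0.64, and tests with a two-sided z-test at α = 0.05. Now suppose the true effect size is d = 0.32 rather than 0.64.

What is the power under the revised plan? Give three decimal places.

With d = 0.32: δ = d·√n = 0.32 × √6 = 0.7838. Critical value z_{0.025} = 1.960.
Revised power = Φ(δ − 1.960) + Φ(−δ − 1.960) = Φ(-1.176) + Φ(-2.744) = 0.1198 + 0.0030 = 0.1228.

Power ≈ 0.123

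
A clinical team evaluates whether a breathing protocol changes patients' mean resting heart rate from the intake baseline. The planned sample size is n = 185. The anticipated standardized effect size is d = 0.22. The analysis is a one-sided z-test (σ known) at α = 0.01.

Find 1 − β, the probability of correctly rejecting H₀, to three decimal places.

Noncentrality parameter: δ = d·√n = 0.22 × √185 = 2.9923
Critical value for a one-sided test at α = 0.01: z_α = 2.326.
Power = Φ(δ − 2.326) = Φ(0.666) = 0.7473.

Power ≈ 0.747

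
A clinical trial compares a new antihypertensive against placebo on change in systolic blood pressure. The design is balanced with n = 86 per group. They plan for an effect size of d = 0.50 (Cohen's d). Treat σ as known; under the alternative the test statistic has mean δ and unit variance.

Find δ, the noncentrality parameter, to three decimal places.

δ ≈ 3.279

The noncentrality parameter scales effect size by the design's sample-size factor: δ = d·√(n/2) = 0.50 × √(86/2) = 3.2787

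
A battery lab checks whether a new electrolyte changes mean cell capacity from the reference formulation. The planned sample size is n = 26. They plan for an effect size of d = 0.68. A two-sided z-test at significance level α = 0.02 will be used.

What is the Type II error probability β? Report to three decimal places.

β ≈ 0.127

Noncentrality parameter: δ = d·√n = 0.68 × √26 = 3.4673
Two-sided α = 0.02 → critical value z_{0.01} = 2.326.
Power = Φ(δ − 2.326) + Φ(−δ − 2.326) = Φ(1.141) + Φ(-5.794) = 0.8731 + 0.0000 = 0.8731.
Type II error: β = 1 − power = 1 − 0.8731 = 0.1269.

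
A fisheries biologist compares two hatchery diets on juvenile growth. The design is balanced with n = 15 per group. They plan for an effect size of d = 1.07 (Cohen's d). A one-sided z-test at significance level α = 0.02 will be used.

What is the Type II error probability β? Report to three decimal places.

β ≈ 0.190

Noncentrality parameter: λ = d·√(n/2) = 1.07 × √(15/2) = 2.9303
Critical value for a one-sided test at α = 0.02: z_α = 2.054.
Power = P(Z > 2.054 − λ) = Φ(0.877) = 0.8096.
Type II error: β = 1 − power = 1 − 0.8096 = 0.1904.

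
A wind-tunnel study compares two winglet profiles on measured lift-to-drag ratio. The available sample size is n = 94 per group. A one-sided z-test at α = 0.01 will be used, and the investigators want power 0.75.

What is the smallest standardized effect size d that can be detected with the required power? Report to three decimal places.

d ≈ 0.438

Required noncentrality: δ = z_{0.01} + z_{0.25} = 2.326 + 0.674 = 3.001.
δ = d·√(n/2) ⇒ d = δ/√(n/2) = 3.001/√(94/2) = 0.4377.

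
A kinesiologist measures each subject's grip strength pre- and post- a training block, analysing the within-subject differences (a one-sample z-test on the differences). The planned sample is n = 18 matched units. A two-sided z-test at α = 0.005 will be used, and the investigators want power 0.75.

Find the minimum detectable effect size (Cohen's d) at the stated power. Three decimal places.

d ≈ 0.821

Required noncentrality: δ = z_{0.0025} + z_{0.25} = 2.807 + 0.674 = 3.482.
(The second rejection-region term Φ(−δ − z_{α/2}) is negligible and dropped.)
δ = d·√n ⇒ d = δ/√n = 3.482/√18 = 0.8206.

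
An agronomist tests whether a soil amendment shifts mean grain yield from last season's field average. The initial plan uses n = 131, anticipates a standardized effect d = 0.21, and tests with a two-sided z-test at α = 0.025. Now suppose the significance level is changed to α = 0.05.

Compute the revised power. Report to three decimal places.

δ = d·√n = 0.21 × √131 = 2.4036 (unchanged). New critical value: z_{0.025} = 1.960.
Revised power = Φ(δ − 1.960) + Φ(−δ − 1.960) = Φ(0.444) + Φ(-4.364) = 0.6713 + 0.0000 = 0.6713.

Power ≈ 0.671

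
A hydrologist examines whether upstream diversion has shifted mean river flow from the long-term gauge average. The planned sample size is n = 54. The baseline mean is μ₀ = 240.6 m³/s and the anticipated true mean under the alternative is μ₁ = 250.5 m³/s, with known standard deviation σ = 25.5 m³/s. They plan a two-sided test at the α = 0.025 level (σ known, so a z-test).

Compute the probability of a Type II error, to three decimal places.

β ≈ 0.270

Standardized effect: d = |μ₁ − μ₀| / σ = |250.5 − 240.6| / 25.5 = 0.3882
Noncentrality parameter: δ = d·√n = 0.3882 × √54 = 2.8529
Two-sided α = 0.025 → critical value z_{0.0125} = 2.241.
Power = Φ(δ − 2.241) + Φ(−δ − 2.241) = Φ(0.612) + Φ(-5.094) = 0.7296 + 0.0000 = 0.7296.
Type II error: β = 1 − power = 1 − 0.7296 = 0.2704.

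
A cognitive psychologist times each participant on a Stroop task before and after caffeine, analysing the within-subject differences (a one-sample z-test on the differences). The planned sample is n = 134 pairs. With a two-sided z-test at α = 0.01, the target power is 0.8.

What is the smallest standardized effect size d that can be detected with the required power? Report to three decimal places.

Need Φ(δ − 2.576) = 0.8, so δ = 2.576 + 0.842 = 3.417.
(The second rejection-region term Φ(−δ − z_{α/2}) is negligible and dropped.)
δ = d·√n ⇒ d = δ/√n = 3.417/√134 = 0.2952.

d ≈ 0.295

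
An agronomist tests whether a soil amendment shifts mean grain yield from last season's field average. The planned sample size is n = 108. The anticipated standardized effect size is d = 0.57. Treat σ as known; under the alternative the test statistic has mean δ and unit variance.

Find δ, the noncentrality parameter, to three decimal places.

δ ≈ 5.924

δ = d·√n = 0.57 × √108 = 5.9236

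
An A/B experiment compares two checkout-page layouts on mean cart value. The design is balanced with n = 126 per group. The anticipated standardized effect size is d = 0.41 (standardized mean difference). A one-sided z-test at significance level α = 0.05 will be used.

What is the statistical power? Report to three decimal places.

Power ≈ 0.946

Noncentrality parameter: δ = d·√(n/2) = 0.41 × √(126/2) = 3.2543
Critical value for a one-sided test at α = 0.05: z_α = 1.645.
Power = Φ(δ − 1.645) = Φ(1.609) = 0.9462.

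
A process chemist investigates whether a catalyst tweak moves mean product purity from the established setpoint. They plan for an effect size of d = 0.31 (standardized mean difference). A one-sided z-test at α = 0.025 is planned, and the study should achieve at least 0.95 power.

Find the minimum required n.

For power 0.95 need Φ(δ − z_{0.025}) = 0.95, so δ = z_{0.025} + z_{0.05} = 1.960 + 1.645 = 3.605.
δ = d·√n ⇒ n = (δ/d)² = (3.605 / 0.31)² = 135.22.
Round up to the next whole unit.

n = 136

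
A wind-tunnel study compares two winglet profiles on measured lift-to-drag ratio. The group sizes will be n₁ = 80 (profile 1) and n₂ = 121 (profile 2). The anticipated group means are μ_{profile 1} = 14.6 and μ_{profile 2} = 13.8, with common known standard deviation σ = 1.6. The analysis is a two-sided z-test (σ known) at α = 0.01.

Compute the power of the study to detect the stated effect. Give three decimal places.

Power ≈ 0.814

Standardized effect: d = |μ_{profile 1} − μ_{profile 2}| / σ = |14.6 − 13.8| / 1.6 = 0.5000
Noncentrality parameter: δ = d / √(1/n₁ + 1/n₂) = 0.5000 / √(1/80 + 1/121) = 3.4698
Critical value for a two-sided test at α = 0.01: z_{α/2} = 2.576.
Power = Φ(δ − 2.576) + Φ(−δ − 2.576) = Φ(0.894) + Φ(-6.046) = 0.8143 + 0.0000 = 0.8143.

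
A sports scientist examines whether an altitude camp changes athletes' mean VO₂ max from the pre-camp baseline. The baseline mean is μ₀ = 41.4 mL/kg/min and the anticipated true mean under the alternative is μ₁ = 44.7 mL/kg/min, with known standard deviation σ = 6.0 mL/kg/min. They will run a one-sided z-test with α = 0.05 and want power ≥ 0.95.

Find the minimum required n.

Standardized effect: d = |μ₁ − μ₀| / σ = |44.7 − 41.4| / 6.0 = 0.5500
Set Φ(δ − 1.645) = 0.95; then δ − 1.645 = Φ⁻¹(0.95) = 1.645, giving δ = 3.290.
δ = d·√n ⇒ n = (δ/d)² = (3.290 / 0.5500)² = 35.78.
Rounding up, n = 36.

n = 36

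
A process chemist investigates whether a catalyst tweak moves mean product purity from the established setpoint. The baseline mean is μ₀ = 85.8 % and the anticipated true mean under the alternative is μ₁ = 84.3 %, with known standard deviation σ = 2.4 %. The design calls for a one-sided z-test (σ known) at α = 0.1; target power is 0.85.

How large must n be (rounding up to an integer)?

Standardized effect: d = |μ₁ − μ₀| / σ = |84.3 − 85.8| / 2.4 = 0.6250
For power 0.85 need Φ(δ − z_{0.1}) = 0.85, so δ = z_{0.1} + z_{0.15} = 1.282 + 1.036 = 2.318.
δ = d·√n ⇒ n = (δ/d)² = (2.318 / 0.6250)² = 13.76.
Round up to the next whole unit.

n = 14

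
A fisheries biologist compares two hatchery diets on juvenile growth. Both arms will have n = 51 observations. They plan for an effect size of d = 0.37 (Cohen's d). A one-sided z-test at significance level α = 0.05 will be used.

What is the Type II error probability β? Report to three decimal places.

Noncentrality parameter: δ = d·√(n/2) = 0.37 × √(51/2) = 1.8684
Critical value for a one-sided test at α = 0.05: z_α = 1.645.
Power = Φ(δ − 1.645) = Φ(0.224) = 0.5884.
Type II error: β = 1 − power = 1 − 0.5884 = 0.4116.

β ≈ 0.412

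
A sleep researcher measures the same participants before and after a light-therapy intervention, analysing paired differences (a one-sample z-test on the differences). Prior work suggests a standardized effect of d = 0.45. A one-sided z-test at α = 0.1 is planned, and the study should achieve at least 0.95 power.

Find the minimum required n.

n = 43

For power 0.95 need Φ(δ − z_{0.1}) = 0.95, so δ = z_{0.1} + z_{0.05} = 1.282 + 1.645 = 2.926.
δ = d·√n ⇒ n = (δ/d)² = (2.926 / 0.45)² = 42.29.
Round up to the next whole unit.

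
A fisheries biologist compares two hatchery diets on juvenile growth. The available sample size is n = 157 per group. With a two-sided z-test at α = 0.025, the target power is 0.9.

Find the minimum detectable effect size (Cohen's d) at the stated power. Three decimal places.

Required noncentrality: δ = z_{0.0125} + z_{0.10} = 2.241 + 1.282 = 3.523.
(Lower-tail contribution to power is negligible for δ > 0.)
δ = d·√(n/2) ⇒ d = δ/√(n/2) = 3.523/√(157/2) = 0.3976.

d ≈ 0.398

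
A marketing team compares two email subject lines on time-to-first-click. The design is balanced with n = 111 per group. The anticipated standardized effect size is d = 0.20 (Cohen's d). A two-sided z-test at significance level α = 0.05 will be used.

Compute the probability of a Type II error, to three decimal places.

β ≈ 0.681

Noncentrality parameter: λ = d·√(n/2) = 0.20 × √(111/2) = 1.4900
Critical value for a two-sided test at α = 0.05: z_{α/2} = 1.960.
Power = Φ(λ − 1.960) + Φ(−λ − 1.960) = Φ(-0.470) + Φ(-3.450) = 0.3192 + 0.0003 = 0.3195.
Type II error: β = 1 − power = 1 − 0.3195 = 0.6805.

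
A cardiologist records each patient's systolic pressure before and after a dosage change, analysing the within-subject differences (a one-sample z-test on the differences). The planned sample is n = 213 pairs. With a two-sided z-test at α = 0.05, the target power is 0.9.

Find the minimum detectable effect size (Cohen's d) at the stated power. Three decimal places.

Need Φ(δ − 1.960) = 0.9, so δ = 1.960 + 1.282 = 3.242.
(The second rejection-region term Φ(−δ − z_{α/2}) is negligible and dropped.)
δ = d·√n ⇒ d = δ/√n = 3.242/√213 = 0.2221.

d ≈ 0.222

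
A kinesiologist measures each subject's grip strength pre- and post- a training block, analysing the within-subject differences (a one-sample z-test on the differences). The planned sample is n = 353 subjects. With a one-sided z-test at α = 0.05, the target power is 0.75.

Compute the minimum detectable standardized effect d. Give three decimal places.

d ≈ 0.123

Required noncentrality: δ = z_{0.05} + z_{0.25} = 1.645 + 0.674 = 2.319.
δ = d·√n ⇒ d = δ/√n = 2.319/√353 = 0.1234.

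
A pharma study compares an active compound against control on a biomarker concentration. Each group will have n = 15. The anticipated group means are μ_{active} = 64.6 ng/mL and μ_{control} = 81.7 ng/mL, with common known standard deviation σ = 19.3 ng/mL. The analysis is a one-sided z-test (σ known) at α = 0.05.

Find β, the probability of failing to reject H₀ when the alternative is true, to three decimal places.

Standardized effect: d = |μ_{active} − μ_{control}| / σ = |64.6 − 81.7| / 19.3 = 0.8860
Noncentrality parameter: δ = d·√(n/2) = 0.8860 × √(15/2) = 2.4264
Critical value for a one-sided test at α = 0.05: z_α = 1.645.
Power = P(Z > 1.645 − δ) = Φ(0.782) = 0.7828.
Type II error: β = 1 − power = 1 − 0.7828 = 0.2172.

β ≈ 0.217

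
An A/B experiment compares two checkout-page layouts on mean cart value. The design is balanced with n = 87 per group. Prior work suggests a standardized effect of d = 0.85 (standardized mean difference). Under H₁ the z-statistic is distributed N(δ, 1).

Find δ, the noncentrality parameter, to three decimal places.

δ ≈ 5.606

δ = d·√(n/2) = 0.85 × √(87/2) = 5.6061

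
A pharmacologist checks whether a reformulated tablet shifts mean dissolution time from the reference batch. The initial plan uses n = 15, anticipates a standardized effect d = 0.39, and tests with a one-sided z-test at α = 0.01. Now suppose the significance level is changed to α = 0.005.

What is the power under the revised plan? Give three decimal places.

δ = d·√n = 0.39 × √15 = 1.5105 (unchanged). New critical value: z_{0.005} = 2.576.
Revised power = P(Z > 2.576 − δ) = Φ(-1.065) = 0.1434.

Power ≈ 0.143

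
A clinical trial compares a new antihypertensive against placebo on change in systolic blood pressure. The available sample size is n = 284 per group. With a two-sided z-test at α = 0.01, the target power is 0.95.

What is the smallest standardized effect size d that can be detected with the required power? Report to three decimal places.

d ≈ 0.354

Required noncentrality: δ = z_{0.005} + z_{0.05} = 2.576 + 1.645 = 4.221.
(Lower-tail contribution to power is negligible for δ > 0.)
δ = d·√(n/2) ⇒ d = δ/√(n/2) = 4.221/√(284/2) = 0.3542.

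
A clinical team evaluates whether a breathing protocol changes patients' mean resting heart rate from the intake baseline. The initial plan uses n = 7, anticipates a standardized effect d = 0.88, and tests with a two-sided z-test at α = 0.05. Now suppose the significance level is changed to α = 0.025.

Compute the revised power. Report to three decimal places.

δ = d·√n = 0.88 × √7 = 2.3283 (unchanged). New critical value: z_{0.0125} = 2.241.
Revised power = Φ(δ − 2.241) + Φ(−δ − 2.241) = Φ(0.087) + Φ(-4.570) = 0.5346 + 0.0000 = 0.5346.

Power ≈ 0.535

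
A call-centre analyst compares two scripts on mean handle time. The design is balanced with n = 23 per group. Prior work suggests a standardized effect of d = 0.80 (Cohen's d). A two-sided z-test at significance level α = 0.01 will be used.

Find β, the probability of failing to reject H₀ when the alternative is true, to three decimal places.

Noncentrality parameter: δ = d·√(n/2) = 0.80 × √(23/2) = 2.7129
Critical value for a two-sided test at α = 0.01: z_{α/2} = 2.576.
Power = Φ(δ − 2.576) + Φ(−δ − 2.576) = Φ(0.137) + Φ(-5.289) = 0.5545 + 0.0000 = 0.5545.
Type II error: β = 1 − power = 1 − 0.5545 = 0.4455.

β ≈ 0.445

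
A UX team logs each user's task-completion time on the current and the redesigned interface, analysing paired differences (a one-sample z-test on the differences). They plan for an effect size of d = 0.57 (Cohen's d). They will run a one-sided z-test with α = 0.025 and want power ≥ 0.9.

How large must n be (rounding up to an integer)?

n = 33

For power 0.9 need Φ(δ − z_{0.025}) = 0.9, so δ = z_{0.025} + z_{0.10} = 1.960 + 1.282 = 3.242.
δ = d·√n ⇒ n = (δ/d)² = (3.242 / 0.57)² = 32.34.
Rounding up, n = 33.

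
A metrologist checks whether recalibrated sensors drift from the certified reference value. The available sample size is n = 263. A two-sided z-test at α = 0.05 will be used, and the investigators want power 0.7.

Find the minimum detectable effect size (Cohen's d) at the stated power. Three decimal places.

d ≈ 0.153

Required noncentrality: δ = z_{0.025} + z_{0.30} = 1.960 + 0.524 = 2.484.
(The second rejection-region term Φ(−δ − z_{α/2}) is negligible and dropped.)
δ = d·√n ⇒ d = δ/√n = 2.484/√263 = 0.1532.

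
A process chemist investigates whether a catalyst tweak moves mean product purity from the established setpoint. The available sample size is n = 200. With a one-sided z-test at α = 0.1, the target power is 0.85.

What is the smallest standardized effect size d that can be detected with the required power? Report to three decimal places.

d ≈ 0.164

Required noncentrality: δ = z_{0.1} + z_{0.15} = 1.282 + 1.036 = 2.318.
δ = d·√n ⇒ d = δ/√n = 2.318/√200 = 0.1639.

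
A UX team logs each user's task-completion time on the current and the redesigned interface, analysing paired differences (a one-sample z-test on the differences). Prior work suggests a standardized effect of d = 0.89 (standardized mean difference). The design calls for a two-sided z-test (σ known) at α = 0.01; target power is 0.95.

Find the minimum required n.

For power 0.95 need Φ(δ − z_{0.005}) = 0.95, so δ = z_{0.005} + z_{0.05} = 2.576 + 1.645 = 4.221.
(For δ > 0 the lower-tail rejection region contributes negligibly to power, so the one-term inversion is standard.)
δ = d·√n ⇒ n = (δ/d)² = (4.221 / 0.89)² = 22.49.
Round up to the next whole unit.

n = 23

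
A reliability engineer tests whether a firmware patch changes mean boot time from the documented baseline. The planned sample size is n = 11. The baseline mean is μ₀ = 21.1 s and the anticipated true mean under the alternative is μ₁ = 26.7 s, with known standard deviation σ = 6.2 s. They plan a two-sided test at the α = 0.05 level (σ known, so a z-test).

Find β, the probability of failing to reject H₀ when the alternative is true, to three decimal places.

β ≈ 0.150

Standardized effect: d = |μ₁ − μ₀| / σ = |26.7 − 21.1| / 6.2 = 0.9032
Noncentrality parameter: δ = d·√n = 0.9032 × √11 = 2.9957
Critical value for a two-sided test at α = 0.05: z_{α/2} = 1.960.
Power = Φ(δ − 1.960) + Φ(−δ − 1.960) = Φ(1.036) + Φ(-4.956) = 0.8498 + 0.0000 = 0.8498.
Type II error: β = 1 − power = 1 − 0.8498 = 0.1502.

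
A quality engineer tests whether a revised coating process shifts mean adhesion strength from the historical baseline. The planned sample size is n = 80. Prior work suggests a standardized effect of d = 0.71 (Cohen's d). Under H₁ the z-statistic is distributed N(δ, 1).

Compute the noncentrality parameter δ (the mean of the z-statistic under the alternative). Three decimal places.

δ ≈ 6.350

δ = d·√n = 0.71 × √80 = 6.3504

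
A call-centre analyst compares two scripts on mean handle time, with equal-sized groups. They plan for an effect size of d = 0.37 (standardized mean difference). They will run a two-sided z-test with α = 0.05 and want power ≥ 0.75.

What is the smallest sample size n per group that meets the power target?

n = 102 per group

For power 0.75 need Φ(δ − z_{0.025}) = 0.75, so δ = z_{0.025} + z_{0.25} = 1.960 + 0.674 = 2.634.
(For δ > 0 the lower-tail rejection region contributes negligibly to power, so the one-term inversion is standard.)
δ = d·√(n/2) ⇒ n = 2(δ/d)² = 2 × (2.634 / 0.37)² = 101.39.
Rounding up, n = 102 per group.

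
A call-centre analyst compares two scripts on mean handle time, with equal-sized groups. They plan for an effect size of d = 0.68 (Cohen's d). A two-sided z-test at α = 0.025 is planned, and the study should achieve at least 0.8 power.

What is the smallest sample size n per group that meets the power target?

For power 0.8 need Φ(δ − z_{0.0125}) = 0.8, so δ = z_{0.0125} + z_{0.20} = 2.241 + 0.842 = 3.083.
(The Φ(−δ − z_{α/2}) term is vanishingly small for δ > 0 and is dropped in the standard sample-size formula.)
δ = d·√(n/2) ⇒ n = 2(δ/d)² = 2 × (3.083 / 0.68)² = 41.11.
Rounding up, n = 42 per group.

n = 42 per group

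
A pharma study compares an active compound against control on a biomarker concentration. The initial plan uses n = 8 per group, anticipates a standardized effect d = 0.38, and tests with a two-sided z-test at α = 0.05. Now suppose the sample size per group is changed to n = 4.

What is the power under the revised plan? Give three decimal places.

With n = 4 per group: δ = d·√(n/2) = 0.38 × √(4/2) = 0.5374. Critical value z_{0.025} = 1.960.
Revised power = Φ(δ − 1.960) + Φ(−δ − 1.960) = Φ(-1.423) + Φ(-2.497) = 0.0774 + 0.0063 = 0.0837.

Power ≈ 0.084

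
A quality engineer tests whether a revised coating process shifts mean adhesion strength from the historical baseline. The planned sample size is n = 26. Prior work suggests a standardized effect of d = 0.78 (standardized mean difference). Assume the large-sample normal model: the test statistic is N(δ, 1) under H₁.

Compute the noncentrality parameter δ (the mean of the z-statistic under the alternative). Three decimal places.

δ ≈ 3.977

The noncentrality parameter scales effect size by the design's sample-size factor: δ = d·√n = 0.78 × √26 = 3.9772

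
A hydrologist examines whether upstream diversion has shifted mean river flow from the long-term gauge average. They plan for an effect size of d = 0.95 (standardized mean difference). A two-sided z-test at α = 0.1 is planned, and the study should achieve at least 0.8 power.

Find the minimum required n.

For power 0.8 need Φ(δ − z_{0.05}) = 0.8, so δ = z_{0.05} + z_{0.20} = 1.645 + 0.842 = 2.486.
(The Φ(−δ − z_{α/2}) term is vanishingly small for δ > 0 and is dropped in the standard sample-size formula.)
δ = d·√n ⇒ n = (δ/d)² = (2.486 / 0.95)² = 6.85.
Rounding up, n = 7.

n = 7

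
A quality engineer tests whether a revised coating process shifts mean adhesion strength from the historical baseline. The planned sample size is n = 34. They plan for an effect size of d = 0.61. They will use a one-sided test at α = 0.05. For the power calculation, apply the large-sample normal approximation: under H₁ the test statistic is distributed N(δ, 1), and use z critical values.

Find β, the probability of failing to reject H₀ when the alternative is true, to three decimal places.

Noncentrality parameter: δ = d·√n = 0.61 × √34 = 3.5569
Critical value for a one-sided test at α = 0.05: z_α = 1.645.
Power = P(Z > 1.645 − δ) = Φ(1.912) = 0.9721.
Type II error: β = 1 − power = 1 − 0.9721 = 0.0279.

β ≈ 0.028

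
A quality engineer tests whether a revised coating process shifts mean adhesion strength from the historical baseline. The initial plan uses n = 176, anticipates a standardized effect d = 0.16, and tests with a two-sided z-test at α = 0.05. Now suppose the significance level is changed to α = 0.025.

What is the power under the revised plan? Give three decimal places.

Power ≈ 0.453

δ = d·√n = 0.16 × √176 = 2.1226 (unchanged). New critical value: z_{0.0125} = 2.241.
Revised power = Φ(δ − 2.241) + Φ(−δ − 2.241) = Φ(-0.119) + Φ(-4.364) = 0.4527 + 0.0000 = 0.4527.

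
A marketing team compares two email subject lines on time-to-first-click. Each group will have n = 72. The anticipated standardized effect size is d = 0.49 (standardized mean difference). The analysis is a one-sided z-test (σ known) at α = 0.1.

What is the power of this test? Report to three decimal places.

Power ≈ 0.951

Noncentrality parameter: δ = d·√(n/2) = 0.49 × √(72/2) = 2.9400
Critical value for a one-sided test at α = 0.1: z_α = 1.282.
Power = P(Z > 1.282 − δ) = Φ(1.658) = 0.9514.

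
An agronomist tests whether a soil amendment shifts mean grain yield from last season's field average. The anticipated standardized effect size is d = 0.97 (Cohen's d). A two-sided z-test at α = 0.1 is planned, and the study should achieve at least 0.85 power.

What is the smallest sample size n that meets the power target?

For power 0.85 need Φ(δ − z_{0.05}) = 0.85, so δ = z_{0.05} + z_{0.15} = 1.645 + 1.036 = 2.681.
(The Φ(−δ − z_{α/2}) term is vanishingly small for δ > 0 and is dropped in the standard sample-size formula.)
δ = d·√n ⇒ n = (δ/d)² = (2.681 / 0.97)² = 7.64.
Rounding up, n = 8.

n = 8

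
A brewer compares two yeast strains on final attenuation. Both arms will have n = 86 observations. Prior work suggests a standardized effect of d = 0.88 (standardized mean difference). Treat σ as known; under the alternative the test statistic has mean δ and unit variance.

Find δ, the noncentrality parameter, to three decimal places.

δ ≈ 5.771

The noncentrality parameter scales effect size by the design's sample-size factor: δ = d·√(n/2) = 0.88 × √(86/2) = 5.7705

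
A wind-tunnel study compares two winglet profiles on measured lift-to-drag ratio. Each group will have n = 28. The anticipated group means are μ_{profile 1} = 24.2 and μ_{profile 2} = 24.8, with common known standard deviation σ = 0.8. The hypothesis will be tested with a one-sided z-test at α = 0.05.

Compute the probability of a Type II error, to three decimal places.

β ≈ 0.123

Standardized effect: d = |μ_{profile 1} − μ_{profile 2}| / σ = |24.2 − 24.8| / 0.8 = 0.7500
Noncentrality parameter: δ = d·√(n/2) = 0.7500 × √(28/2) = 2.8062
One-sided α = 0.05 → critical value z_{0.05} = 1.645.
Power = P(Z > 1.645 − δ) = Φ(1.161) = 0.8773.
Type II error: β = 1 − power = 1 − 0.8773 = 0.1227.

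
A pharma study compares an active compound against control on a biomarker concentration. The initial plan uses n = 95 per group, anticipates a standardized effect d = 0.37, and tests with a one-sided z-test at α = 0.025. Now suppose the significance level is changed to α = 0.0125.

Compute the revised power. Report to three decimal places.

Power ≈ 0.621

δ = d·√(n/2) = 0.37 × √(95/2) = 2.5500 (unchanged). New critical value: z_{0.0125} = 2.241.
Revised power = P(Z > 2.241 − δ) = Φ(0.309) = 0.6212.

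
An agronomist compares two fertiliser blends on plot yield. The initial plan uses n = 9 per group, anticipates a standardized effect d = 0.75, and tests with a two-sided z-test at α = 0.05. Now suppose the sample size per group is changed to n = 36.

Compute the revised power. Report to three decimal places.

With n = 36 per group: δ = d·√(n/2) = 0.75 × √(36/2) = 3.1820. Critical value z_{0.025} = 1.960.
Revised power = Φ(δ − 1.960) + Φ(−δ − 1.960) = Φ(1.222) + Φ(-5.142) = 0.8891 + 0.0000 = 0.8891.

Power ≈ 0.889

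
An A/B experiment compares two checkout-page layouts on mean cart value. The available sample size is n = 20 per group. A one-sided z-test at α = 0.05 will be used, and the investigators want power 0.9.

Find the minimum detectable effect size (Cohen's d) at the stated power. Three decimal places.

Required noncentrality: δ = z_{0.05} + z_{0.10} = 1.645 + 1.282 = 2.926.
δ = d·√(n/2) ⇒ d = δ/√(n/2) = 2.926/√(20/2) = 0.9254.

d ≈ 0.925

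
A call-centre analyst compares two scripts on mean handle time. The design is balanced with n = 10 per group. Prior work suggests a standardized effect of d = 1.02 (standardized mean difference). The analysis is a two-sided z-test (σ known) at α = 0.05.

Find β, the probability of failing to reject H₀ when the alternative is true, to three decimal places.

β ≈ 0.374

Noncentrality parameter: δ = d·√(n/2) = 1.02 × √(10/2) = 2.2808
Critical value for a two-sided test at α = 0.05: z_{α/2} = 1.960.
Power = Φ(δ − 1.960) + Φ(−δ − 1.960) = Φ(0.321) + Φ(-4.241) = 0.6258 + 0.0000 = 0.6258.
Type II error: β = 1 − power = 1 − 0.6258 = 0.3742.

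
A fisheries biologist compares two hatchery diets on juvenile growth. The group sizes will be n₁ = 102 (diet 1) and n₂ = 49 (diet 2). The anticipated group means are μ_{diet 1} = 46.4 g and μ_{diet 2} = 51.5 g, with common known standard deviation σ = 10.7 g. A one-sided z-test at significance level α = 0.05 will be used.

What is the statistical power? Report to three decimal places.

Standardized effect: d = |μ_{diet 1} − μ_{diet 2}| / σ = |46.4 − 51.5| / 10.7 = 0.4766
Noncentrality parameter: δ = d / √(1/n₁ + 1/n₂) = 0.4766 / √(1/102 + 1/49) = 2.7422
One-sided α = 0.05 → critical value z_{0.05} = 1.645.
Power = Φ(δ − 1.645) = Φ(1.097) = 0.8638.

Power ≈ 0.864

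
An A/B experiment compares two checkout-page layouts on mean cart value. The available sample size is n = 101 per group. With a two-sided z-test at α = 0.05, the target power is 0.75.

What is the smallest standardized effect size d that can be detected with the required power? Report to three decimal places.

d ≈ 0.371

Need Φ(δ − 1.960) = 0.75, so δ = 1.960 + 0.674 = 2.634.
(Lower-tail contribution to power is negligible for δ > 0.)
δ = d·√(n/2) ⇒ d = δ/√(n/2) = 2.634/√(101/2) = 0.3707.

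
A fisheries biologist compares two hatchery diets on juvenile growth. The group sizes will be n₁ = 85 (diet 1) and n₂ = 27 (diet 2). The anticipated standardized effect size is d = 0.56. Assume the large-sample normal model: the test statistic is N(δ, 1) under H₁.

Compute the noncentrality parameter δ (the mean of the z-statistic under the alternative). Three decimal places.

The noncentrality parameter scales effect size by the design's sample-size factor: δ = d / √(1/n₁ + 1/n₂) = 0.56 / √(1/85 + 1/27) = 2.5350

δ ≈ 2.535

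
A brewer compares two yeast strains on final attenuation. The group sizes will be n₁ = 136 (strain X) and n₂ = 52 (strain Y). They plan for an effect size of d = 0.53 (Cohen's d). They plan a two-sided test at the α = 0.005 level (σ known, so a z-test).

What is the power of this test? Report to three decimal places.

Power ≈ 0.671

Noncentrality parameter: δ = d / √(1/n₁ + 1/n₂) = 0.53 / √(1/136 + 1/52) = 3.2506
Two-sided α = 0.005 → critical value z_{0.0025} = 2.807.
Power = Φ(δ − 2.807) + Φ(−δ − 2.807) = Φ(0.444) + Φ(-6.058) = 0.6713 + 0.0000 = 0.6713.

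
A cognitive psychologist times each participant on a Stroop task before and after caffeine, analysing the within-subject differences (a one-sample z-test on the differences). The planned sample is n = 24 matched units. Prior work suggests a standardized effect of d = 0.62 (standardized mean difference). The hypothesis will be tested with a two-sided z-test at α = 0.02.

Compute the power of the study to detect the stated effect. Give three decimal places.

Noncentrality parameter: δ = d·√n = 0.62 × √24 = 3.0374
Critical value for a two-sided test at α = 0.02: z_{α/2} = 2.326.
Power = Φ(δ − 2.326) + Φ(−δ − 2.326) = Φ(0.711) + Φ(-5.364) = 0.7615 + 0.0000 = 0.7615.

Power ≈ 0.761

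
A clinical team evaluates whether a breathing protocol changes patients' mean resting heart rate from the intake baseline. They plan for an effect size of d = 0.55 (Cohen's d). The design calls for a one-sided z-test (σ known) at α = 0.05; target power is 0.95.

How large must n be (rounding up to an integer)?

Set Φ(δ − 1.645) = 0.95; then δ − 1.645 = Φ⁻¹(0.95) = 1.645, giving δ = 3.290.
δ = d·√n ⇒ n = (δ/d)² = (3.290 / 0.55)² = 35.78.
Round up to the next whole unit.

n = 36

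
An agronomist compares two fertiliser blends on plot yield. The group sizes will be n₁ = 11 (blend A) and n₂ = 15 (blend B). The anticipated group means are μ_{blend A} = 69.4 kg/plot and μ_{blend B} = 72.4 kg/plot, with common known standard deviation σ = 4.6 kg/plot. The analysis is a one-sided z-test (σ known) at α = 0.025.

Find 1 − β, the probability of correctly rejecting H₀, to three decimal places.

Standardized effect: d = |μ_{blend A} − μ_{blend B}| / σ = |69.4 − 72.4| / 4.6 = 0.6522
Noncentrality parameter: δ = d / √(1/n₁ + 1/n₂) = 0.6522 / √(1/11 + 1/15) = 1.6429
One-sided α = 0.025 → critical value z_{0.025} = 1.960.
Power = P(Z > 1.960 − δ) = Φ(-0.317) = 0.3756.

Power ≈ 0.376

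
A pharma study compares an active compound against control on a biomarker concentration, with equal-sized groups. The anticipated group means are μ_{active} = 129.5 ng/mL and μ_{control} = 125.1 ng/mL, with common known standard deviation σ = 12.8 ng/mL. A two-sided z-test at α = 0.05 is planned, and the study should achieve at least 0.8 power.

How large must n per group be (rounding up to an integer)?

n = 133 per group

Standardized effect: d = |μ_{active} − μ_{control}| / σ = |129.5 − 125.1| / 12.8 = 0.3438
For power 0.8 need Φ(δ − z_{0.025}) = 0.8, so δ = z_{0.025} + z_{0.20} = 1.960 + 0.842 = 2.802.
(For δ > 0 the lower-tail rejection region contributes negligibly to power, so the one-term inversion is standard.)
δ = d·√(n/2) ⇒ n = 2(δ/d)² = 2 × (2.802 / 0.3438)² = 132.85.
Rounding up, n = 133 per group.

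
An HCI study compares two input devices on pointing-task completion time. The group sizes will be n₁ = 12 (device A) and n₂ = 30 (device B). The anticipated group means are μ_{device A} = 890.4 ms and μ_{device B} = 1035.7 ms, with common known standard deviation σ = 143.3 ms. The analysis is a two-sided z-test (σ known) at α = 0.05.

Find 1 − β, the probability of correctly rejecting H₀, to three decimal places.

Standardized effect: d = |μ_{device A} − μ_{device B}| / σ = |890.4 − 1035.7| / 143.3 = 1.0140
Noncentrality parameter: δ = d / √(1/n₁ + 1/n₂) = 1.0140 / √(1/12 + 1/30) = 2.9686
Two-sided α = 0.05 → critical value z_{0.025} = 1.960.
Power = Φ(δ − 1.960) + Φ(−δ − 1.960) = Φ(1.009) + Φ(-4.929) = 0.8434 + 0.0000 = 0.8434.

Power ≈ 0.843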